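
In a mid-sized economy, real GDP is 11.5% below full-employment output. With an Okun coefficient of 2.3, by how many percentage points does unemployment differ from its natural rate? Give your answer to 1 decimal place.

5.0 percentage points

Okun's law: output gap = -β × (u - u*), so u - u* = -(output gap)/β.
u - u* = -(-11.5)/2.3 = 5 percentage points.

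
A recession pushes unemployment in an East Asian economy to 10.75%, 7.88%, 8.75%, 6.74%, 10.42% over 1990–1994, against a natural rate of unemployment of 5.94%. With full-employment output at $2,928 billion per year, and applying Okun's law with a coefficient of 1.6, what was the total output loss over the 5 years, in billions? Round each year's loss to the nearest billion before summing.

Year 1990: gap = -1.6 × (10.75 - 5.94) = -7.696%, loss ≈ 2928 × 7.696/100 ≈ 225.
Year 1991: gap = -1.6 × (7.88 - 5.94) = -3.104%, loss ≈ 2928 × 3.104/100 ≈ 91.
Year 1992: gap = -1.6 × (8.75 - 5.94) = -4.496%, loss ≈ 2928 × 4.496/100 ≈ 132.
Year 1993: gap = -1.6 × (6.74 - 5.94) = -1.28%, loss ≈ 2928 × 1.28/100 ≈ 37.
Year 1994: gap = -1.6 × (10.42 - 5.94) = -7.168%, loss ≈ 2928 × 7.168/100 ≈ 210.
Total lost output = 225 + 91 + 132 + 37 + 210 = 695 billion.

$695 billion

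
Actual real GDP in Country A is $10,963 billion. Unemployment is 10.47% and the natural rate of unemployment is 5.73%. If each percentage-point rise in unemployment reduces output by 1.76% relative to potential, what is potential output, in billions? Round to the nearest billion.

Unemployment gap = 10.47 - 5.73 = 4.74 points, so output gap = -1.76 × 4.74 = -8.3424%.
Since Y = Y* × (1 + gap/100), Y* = 10963/0.916576 ≈ 11961 billion.

$11,961 billion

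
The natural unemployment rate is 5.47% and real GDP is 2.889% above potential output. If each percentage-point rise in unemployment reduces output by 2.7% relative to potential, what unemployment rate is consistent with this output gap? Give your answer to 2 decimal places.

4.40%

From Okun's law, u - u* = -(output gap)/β = -(2.889)/2.7 = -1.07 points.
So u = 5.47 - 1.07 = 4.40%.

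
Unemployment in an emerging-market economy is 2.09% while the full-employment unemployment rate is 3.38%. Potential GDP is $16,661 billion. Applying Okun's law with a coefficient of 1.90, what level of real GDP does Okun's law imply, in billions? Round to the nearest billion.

Unemployment gap = 2.09 - 3.38 = -1.29 points, so the output gap is -1.9 × (-1.29) = 2.451%.
Actual GDP = 16661 × (1 + 2.451/100) = 16661 × 1.02451 ≈ 17069 billion.

$17,069 billion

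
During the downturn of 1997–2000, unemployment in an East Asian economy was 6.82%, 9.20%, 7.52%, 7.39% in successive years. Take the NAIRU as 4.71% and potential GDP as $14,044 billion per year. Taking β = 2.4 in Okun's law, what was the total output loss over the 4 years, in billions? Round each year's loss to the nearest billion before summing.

$4,074 billion

Year 1997: gap = -2.4 × (6.82 - 4.71) = -5.064%, loss ≈ 14044 × 5.064/100 ≈ 711.
Year 1998: gap = -2.4 × (9.2 - 4.71) = -10.776%, loss ≈ 14044 × 10.776/100 ≈ 1513.
Year 1999: gap = -2.4 × (7.52 - 4.71) = -6.744%, loss ≈ 14044 × 6.744/100 ≈ 947.
Year 2000: gap = -2.4 × (7.39 - 4.71) = -6.432%, loss ≈ 14044 × 6.432/100 ≈ 903.
Total lost output = 711 + 1513 + 947 + 903 = 4074 billion.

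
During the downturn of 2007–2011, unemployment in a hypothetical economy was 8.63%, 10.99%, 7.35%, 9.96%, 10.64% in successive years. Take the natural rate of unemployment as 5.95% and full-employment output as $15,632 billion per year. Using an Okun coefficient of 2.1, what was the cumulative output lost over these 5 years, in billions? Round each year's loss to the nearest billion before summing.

Year 2007: gap = -2.1 × (8.63 - 5.95) = -5.628%, loss ≈ 15632 × 5.628/100 ≈ 880.
Year 2008: gap = -2.1 × (10.99 - 5.95) = -10.584%, loss ≈ 15632 × 10.584/100 ≈ 1654.
Year 2009: gap = -2.1 × (7.35 - 5.95) = -2.94%, loss ≈ 15632 × 2.94/100 ≈ 460.
Year 2010: gap = -2.1 × (9.96 - 5.95) = -8.421%, loss ≈ 15632 × 8.421/100 ≈ 1316.
Year 2011: gap = -2.1 × (10.64 - 5.95) = -9.849%, loss ≈ 15632 × 9.849/100 ≈ 1540.
Total lost output = 880 + 1654 + 460 + 1316 + 1540 = 5850 billion.

$5,850 billion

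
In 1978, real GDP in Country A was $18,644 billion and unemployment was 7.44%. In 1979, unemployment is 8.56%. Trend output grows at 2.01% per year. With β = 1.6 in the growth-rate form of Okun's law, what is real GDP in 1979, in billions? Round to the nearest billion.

$18,685 billion

Δu = 8.56 - 7.44 = 1.12 points.
Okun's law (growth form): g_Y = g_Y* - β × Δu = 2.01 - 1.6 × (1.12) = 2.01 - 1.792 = 0.218%.
Real GDP in the next year = 18644 × (1 + 0.218/100) = 18644 × 1.00218 ≈ 18685 billion.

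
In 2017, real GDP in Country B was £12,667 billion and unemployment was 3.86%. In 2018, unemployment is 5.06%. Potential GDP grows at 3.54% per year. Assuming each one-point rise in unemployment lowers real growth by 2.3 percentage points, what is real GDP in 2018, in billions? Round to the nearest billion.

£12,766 billion

Δu = 5.06 - 3.86 = 1.2 points.
Okun's law (growth form): g_Y = g_Y* - β × Δu = 3.54 - 2.3 × (1.20) = 3.54 - 2.76 = 0.78%.
Real GDP in the next year = 12667 × (1 + 0.78/100) = 12667 × 1.0078 ≈ 12766 billion.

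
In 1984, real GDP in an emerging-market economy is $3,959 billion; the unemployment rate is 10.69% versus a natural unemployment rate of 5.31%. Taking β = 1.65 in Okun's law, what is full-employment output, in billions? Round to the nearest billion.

Unemployment gap = 10.69 - 5.31 = 5.38 points, so output gap = -1.65 × 5.38 = -8.877%.
Since Y = Y* × (1 + gap/100), Y* = 3959/0.91123 ≈ 4345 billion.

$4,345 billion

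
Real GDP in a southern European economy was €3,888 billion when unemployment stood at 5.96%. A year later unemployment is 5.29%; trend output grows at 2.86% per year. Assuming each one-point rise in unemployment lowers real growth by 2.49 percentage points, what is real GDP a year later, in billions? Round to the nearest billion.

€4,064 billion

Δu = 5.29 - 5.96 = -0.67 points.
Okun's law (growth form): g_Y = g_Y* - β × Δu = 2.86 - 2.49 × (-0.67) = 2.86 + 1.6683 = 4.5283%.
Real GDP in the next year = 3888 × (1 + 4.5283/100) = 3888 × 1.045283 ≈ 4064 billion.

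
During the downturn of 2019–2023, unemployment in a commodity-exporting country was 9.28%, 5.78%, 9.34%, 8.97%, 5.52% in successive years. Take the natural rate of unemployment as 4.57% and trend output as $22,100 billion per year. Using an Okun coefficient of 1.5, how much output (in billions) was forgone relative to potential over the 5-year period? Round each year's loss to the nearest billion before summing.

$5,317 billion

Year 2019: gap = -1.5 × (9.28 - 4.57) = -7.065%, loss ≈ 22100 × 7.065/100 ≈ 1561.
Year 2020: gap = -1.5 × (5.78 - 4.57) = -1.815%, loss ≈ 22100 × 1.815/100 ≈ 401.
Year 2021: gap = -1.5 × (9.34 - 4.57) = -7.155%, loss ≈ 22100 × 7.155/100 ≈ 1581.
Year 2022: gap = -1.5 × (8.97 - 4.57) = -6.6%, loss ≈ 22100 × 6.6/100 ≈ 1459.
Year 2023: gap = -1.5 × (5.52 - 4.57) = -1.425%, loss ≈ 22100 × 1.425/100 ≈ 315.
Total lost output = 1561 + 401 + 1581 + 1459 + 315 = 5317 billion.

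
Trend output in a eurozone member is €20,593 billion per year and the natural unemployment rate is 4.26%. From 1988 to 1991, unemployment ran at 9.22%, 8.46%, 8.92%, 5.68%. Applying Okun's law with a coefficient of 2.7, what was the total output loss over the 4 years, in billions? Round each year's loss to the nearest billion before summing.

€8,474 billion

Year 1988: gap = -2.7 × (9.22 - 4.26) = -13.392%, loss ≈ 20593 × 13.392/100 ≈ 2758.
Year 1989: gap = -2.7 × (8.46 - 4.26) = -11.34%, loss ≈ 20593 × 11.34/100 ≈ 2335.
Year 1990: gap = -2.7 × (8.92 - 4.26) = -12.582%, loss ≈ 20593 × 12.582/100 ≈ 2591.
Year 1991: gap = -2.7 × (5.68 - 4.26) = -3.834%, loss ≈ 20593 × 3.834/100 ≈ 790.
Total lost output = 2758 + 2335 + 2591 + 790 = 8474 billion.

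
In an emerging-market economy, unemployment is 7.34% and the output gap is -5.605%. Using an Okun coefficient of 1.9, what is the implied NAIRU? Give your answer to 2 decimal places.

4.39%

From Okun's law, u - u* = -(output gap)/β = -(-5.605)/1.9 = 2.95 points.
So u* = 7.34 - 2.95 = 4.39%.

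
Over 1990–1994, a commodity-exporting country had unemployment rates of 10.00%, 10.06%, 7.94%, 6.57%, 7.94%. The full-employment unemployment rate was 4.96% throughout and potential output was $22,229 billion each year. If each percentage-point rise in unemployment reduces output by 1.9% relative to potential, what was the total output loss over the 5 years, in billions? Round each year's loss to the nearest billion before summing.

$7,481 billion

Year 1990: gap = -1.9 × (10 - 4.96) = -9.576%, loss ≈ 22229 × 9.576/100 ≈ 2129.
Year 1991: gap = -1.9 × (10.06 - 4.96) = -9.69%, loss ≈ 22229 × 9.69/100 ≈ 2154.
Year 1992: gap = -1.9 × (7.94 - 4.96) = -5.662%, loss ≈ 22229 × 5.662/100 ≈ 1259.
Year 1993: gap = -1.9 × (6.57 - 4.96) = -3.059%, loss ≈ 22229 × 3.059/100 ≈ 680.
Year 1994: gap = -1.9 × (7.94 - 4.96) = -5.662%, loss ≈ 22229 × 5.662/100 ≈ 1259.
Total lost output = 2129 + 2154 + 1259 + 680 + 1259 = 7481 billion.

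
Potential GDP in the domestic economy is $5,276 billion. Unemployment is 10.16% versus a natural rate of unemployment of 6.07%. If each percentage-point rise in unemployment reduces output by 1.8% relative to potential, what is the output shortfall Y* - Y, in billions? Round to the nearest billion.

Output gap = -1.8 × (10.16 - 6.07) = -1.8 × 4.09 = -7.362%.
Actual GDP ≈ 5276 × 0.92638 ≈ 4888 billion, so the shortfall is 5276 - 4888 = 388 billion.

$388 billion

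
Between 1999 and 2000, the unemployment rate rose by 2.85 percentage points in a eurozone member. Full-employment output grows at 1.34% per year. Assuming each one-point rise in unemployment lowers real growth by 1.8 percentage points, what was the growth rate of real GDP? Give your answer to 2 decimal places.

Growth-rate Okun's law: g_Y = g_Y* - β × Δu.
g_Y = 1.34 - 1.8 × (2.85) = 1.34 - 5.13 = -3.79%, i.e. -3.79% to 2 d.p.

-3.79%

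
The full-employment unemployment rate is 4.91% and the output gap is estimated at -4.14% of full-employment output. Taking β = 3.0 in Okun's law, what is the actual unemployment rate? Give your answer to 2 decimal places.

From Okun's law, u - u* = -(output gap)/β = -(-4.14)/3.0 = 1.38 points.
So u = 4.91 + 1.38 = 6.29%.

6.29%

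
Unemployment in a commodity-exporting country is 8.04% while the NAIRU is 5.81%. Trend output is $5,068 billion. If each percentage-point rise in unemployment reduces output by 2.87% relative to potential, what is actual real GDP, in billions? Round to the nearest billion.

Unemployment gap = 8.04 - 5.81 = 2.23 points, so the output gap is -2.87 × 2.23 = -6.4001%.
Actual GDP = 5068 × (1 - 6.4001/100) = 5068 × 0.935999 ≈ 4744 billion.

$4,744 billion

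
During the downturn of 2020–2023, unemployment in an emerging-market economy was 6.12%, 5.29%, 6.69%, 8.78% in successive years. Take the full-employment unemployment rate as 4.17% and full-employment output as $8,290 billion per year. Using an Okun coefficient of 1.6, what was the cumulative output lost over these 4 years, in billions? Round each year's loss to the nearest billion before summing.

Year 2020: gap = -1.6 × (6.12 - 4.17) = -3.12%, loss ≈ 8290 × 3.12/100 ≈ 259.
Year 2021: gap = -1.6 × (5.29 - 4.17) = -1.792%, loss ≈ 8290 × 1.792/100 ≈ 149.
Year 2022: gap = -1.6 × (6.69 - 4.17) = -4.032%, loss ≈ 8290 × 4.032/100 ≈ 334.
Year 2023: gap = -1.6 × (8.78 - 4.17) = -7.376%, loss ≈ 8290 × 7.376/100 ≈ 611.
Total lost output = 259 + 149 + 334 + 611 = 1353 billion.

$1,353 billion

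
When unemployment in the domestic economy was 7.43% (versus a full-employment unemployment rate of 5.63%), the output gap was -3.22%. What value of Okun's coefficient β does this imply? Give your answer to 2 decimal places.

β ≈ 1.79

Okun's law: output gap = -β × (u - u*).
-3.22 = -β × (7.43 - 5.63) = -β × 1.8, so β = 3.22/1.8 = 1.79.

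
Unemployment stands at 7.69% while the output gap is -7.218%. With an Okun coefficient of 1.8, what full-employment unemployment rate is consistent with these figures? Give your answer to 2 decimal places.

3.68%

From Okun's law, u - u* = -(output gap)/β = -(-7.218)/1.8 = 4.01 points.
So u* = 7.69 - 4.01 = 3.68%.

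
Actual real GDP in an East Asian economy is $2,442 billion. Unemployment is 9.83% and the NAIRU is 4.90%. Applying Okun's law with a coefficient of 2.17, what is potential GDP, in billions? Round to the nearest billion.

$2,735 billion

Unemployment gap = 9.83 - 4.9 = 4.93 points, so output gap = -2.17 × 4.93 = -10.6981%.
Since Y = Y* × (1 + gap/100), Y* = 2442/0.893019 ≈ 2735 billion.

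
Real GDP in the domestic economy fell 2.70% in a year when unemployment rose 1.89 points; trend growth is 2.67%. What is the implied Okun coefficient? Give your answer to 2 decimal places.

β ≈ 2.84

Growth form: g_Y = g_Y* - β × Δu, so β = (g_Y* - g_Y)/Δu.
β = (2.67 + 2.7)/1.89 = 5.37/1.89 = 2.84.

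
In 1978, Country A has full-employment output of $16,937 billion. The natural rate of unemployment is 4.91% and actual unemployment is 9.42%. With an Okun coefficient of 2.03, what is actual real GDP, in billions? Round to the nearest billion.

Unemployment gap = 9.42 - 4.91 = 4.51 points, so the output gap is -2.03 × 4.51 = -9.1553%.
Actual GDP = 16937 × (1 - 9.1553/100) = 16937 × 0.908447 ≈ 15386 billion.

$15,386 billion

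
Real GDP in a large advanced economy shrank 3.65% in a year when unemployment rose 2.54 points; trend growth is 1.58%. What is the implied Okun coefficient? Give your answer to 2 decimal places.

Growth form: g_Y = g_Y* - β × Δu, so β = (g_Y* - g_Y)/Δu.
β = (1.58 + 3.65)/2.54 = 5.23/2.54 = 2.06.

β ≈ 2.06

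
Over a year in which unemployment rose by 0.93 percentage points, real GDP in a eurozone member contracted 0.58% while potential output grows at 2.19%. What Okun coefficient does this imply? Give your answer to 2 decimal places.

β ≈ 2.98

Growth form: g_Y = g_Y* - β × Δu, so β = (g_Y* - g_Y)/Δu.
β = (2.19 + 0.58)/0.93 = 2.77/0.93 = 2.98.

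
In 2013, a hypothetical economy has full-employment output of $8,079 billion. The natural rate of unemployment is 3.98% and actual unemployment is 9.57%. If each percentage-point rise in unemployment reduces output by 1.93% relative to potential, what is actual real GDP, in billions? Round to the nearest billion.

$7,207 billion

Unemployment gap = 9.57 - 3.98 = 5.59 points, so the output gap is -1.93 × 5.59 = -10.7887%.
Actual GDP = 8079 × (1 - 10.7887/100) = 8079 × 0.892113 ≈ 7207 billion.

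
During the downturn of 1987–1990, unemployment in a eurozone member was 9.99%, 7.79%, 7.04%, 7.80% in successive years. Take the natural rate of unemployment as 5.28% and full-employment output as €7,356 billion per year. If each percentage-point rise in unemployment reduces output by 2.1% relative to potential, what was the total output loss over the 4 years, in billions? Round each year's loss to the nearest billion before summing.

Year 1987: gap = -2.1 × (9.99 - 5.28) = -9.891%, loss ≈ 7356 × 9.891/100 ≈ 728.
Year 1988: gap = -2.1 × (7.79 - 5.28) = -5.271%, loss ≈ 7356 × 5.271/100 ≈ 388.
Year 1989: gap = -2.1 × (7.04 - 5.28) = -3.696%, loss ≈ 7356 × 3.696/100 ≈ 272.
Year 1990: gap = -2.1 × (7.8 - 5.28) = -5.292%, loss ≈ 7356 × 5.292/100 ≈ 389.
Total lost output = 728 + 388 + 272 + 389 = 1777 billion.

€1,777 billion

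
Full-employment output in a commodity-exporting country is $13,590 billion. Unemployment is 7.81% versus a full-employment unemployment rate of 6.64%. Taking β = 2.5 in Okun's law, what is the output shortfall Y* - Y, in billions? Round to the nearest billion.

$398 billion

Output gap = -2.5 × (7.81 - 6.64) = -2.5 × 1.17 = -2.925%.
Actual GDP ≈ 13590 × 0.97075 ≈ 13192 billion, so the shortfall is 13590 - 13192 = 398 billion.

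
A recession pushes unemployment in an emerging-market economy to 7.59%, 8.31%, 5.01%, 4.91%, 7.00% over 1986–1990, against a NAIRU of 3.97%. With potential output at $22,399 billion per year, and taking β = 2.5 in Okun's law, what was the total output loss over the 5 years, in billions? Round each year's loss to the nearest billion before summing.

Year 1986: gap = -2.5 × (7.59 - 3.97) = -9.05%, loss ≈ 22399 × 9.05/100 ≈ 2027.
Year 1987: gap = -2.5 × (8.31 - 3.97) = -10.85%, loss ≈ 22399 × 10.85/100 ≈ 2430.
Year 1988: gap = -2.5 × (5.01 - 3.97) = -2.6%, loss ≈ 22399 × 2.6/100 ≈ 582.
Year 1989: gap = -2.5 × (4.91 - 3.97) = -2.35%, loss ≈ 22399 × 2.35/100 ≈ 526.
Year 1990: gap = -2.5 × (7 - 3.97) = -7.575%, loss ≈ 22399 × 7.575/100 ≈ 1697.
Total lost output = 2027 + 2430 + 582 + 526 + 1697 = 7262 billion.

$7,262 billion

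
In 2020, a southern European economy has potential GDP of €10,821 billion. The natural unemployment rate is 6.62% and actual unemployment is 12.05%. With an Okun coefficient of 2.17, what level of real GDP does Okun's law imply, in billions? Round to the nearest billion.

€9,546 billion

Unemployment gap = 12.05 - 6.62 = 5.43 points, so the output gap is -2.17 × 5.43 = -11.7831%.
Actual GDP = 10821 × (1 - 11.7831/100) = 10821 × 0.882169 ≈ 9546 billion.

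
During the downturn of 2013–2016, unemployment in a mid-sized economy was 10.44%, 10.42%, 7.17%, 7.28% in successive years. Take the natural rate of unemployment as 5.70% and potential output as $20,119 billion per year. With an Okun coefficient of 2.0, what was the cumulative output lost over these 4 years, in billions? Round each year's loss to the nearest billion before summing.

$5,033 billion

Year 2013: gap = -2.0 × (10.44 - 5.7) = -9.48%, loss ≈ 20119 × 9.48/100 ≈ 1907.
Year 2014: gap = -2.0 × (10.42 - 5.7) = -9.44%, loss ≈ 20119 × 9.44/100 ≈ 1899.
Year 2015: gap = -2.0 × (7.17 - 5.7) = -2.94%, loss ≈ 20119 × 2.94/100 ≈ 591.
Year 2016: gap = -2.0 × (7.28 - 5.7) = -3.16%, loss ≈ 20119 × 3.16/100 ≈ 636.
Total lost output = 1907 + 1899 + 591 + 636 = 5033 billion.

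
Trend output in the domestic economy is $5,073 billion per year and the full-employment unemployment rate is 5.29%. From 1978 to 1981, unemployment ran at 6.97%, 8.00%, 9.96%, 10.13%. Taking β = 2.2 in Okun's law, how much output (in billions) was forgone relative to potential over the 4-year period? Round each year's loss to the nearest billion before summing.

$1,550 billion

Year 1978: gap = -2.2 × (6.97 - 5.29) = -3.696%, loss ≈ 5073 × 3.696/100 ≈ 187.
Year 1979: gap = -2.2 × (8 - 5.29) = -5.962%, loss ≈ 5073 × 5.962/100 ≈ 302.
Year 1980: gap = -2.2 × (9.96 - 5.29) = -10.274%, loss ≈ 5073 × 10.274/100 ≈ 521.
Year 1981: gap = -2.2 × (10.13 - 5.29) = -10.648%, loss ≈ 5073 × 10.648/100 ≈ 540.
Total lost output = 187 + 302 + 521 + 540 = 1550 billion.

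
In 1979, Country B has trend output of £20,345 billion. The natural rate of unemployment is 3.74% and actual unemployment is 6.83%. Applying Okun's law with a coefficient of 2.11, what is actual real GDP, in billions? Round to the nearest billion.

£19,019 billion

Unemployment gap = 6.83 - 3.74 = 3.09 points, so the output gap is -2.11 × 3.09 = -6.5199%.
Actual GDP = 20345 × (1 - 6.5199/100) = 20345 × 0.934801 ≈ 19019 billion.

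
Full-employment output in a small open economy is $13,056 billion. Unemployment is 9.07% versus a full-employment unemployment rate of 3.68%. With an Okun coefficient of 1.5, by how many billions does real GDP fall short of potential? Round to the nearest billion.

Output gap = -1.5 × (9.07 - 3.68) = -1.5 × 5.39 = -8.085%.
Actual GDP ≈ 13056 × 0.91915 ≈ 12000 billion, so the shortfall is 13056 - 12000 = 1056 billion.

$1,056 billion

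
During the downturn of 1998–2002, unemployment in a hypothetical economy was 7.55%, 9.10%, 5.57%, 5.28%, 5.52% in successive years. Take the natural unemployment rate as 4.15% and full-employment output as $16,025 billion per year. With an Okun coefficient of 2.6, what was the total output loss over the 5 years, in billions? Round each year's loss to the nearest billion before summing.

Year 1998: gap = -2.6 × (7.55 - 4.15) = -8.84%, loss ≈ 16025 × 8.84/100 ≈ 1417.
Year 1999: gap = -2.6 × (9.1 - 4.15) = -12.87%, loss ≈ 16025 × 12.87/100 ≈ 2062.
Year 2000: gap = -2.6 × (5.57 - 4.15) = -3.692%, loss ≈ 16025 × 3.692/100 ≈ 592.
Year 2001: gap = -2.6 × (5.28 - 4.15) = -2.938%, loss ≈ 16025 × 2.938/100 ≈ 471.
Year 2002: gap = -2.6 × (5.52 - 4.15) = -3.562%, loss ≈ 16025 × 3.562/100 ≈ 571.
Total lost output = 1417 + 2062 + 592 + 471 + 571 = 5113 billion.

$5,113 billion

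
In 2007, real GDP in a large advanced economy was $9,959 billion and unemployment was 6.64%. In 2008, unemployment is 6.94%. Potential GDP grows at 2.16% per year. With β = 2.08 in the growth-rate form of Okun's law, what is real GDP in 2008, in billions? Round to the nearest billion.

Δu = 6.94 - 6.64 = 0.3 points.
Okun's law (growth form): g_Y = g_Y* - β × Δu = 2.16 - 2.08 × (0.30) = 2.16 - 0.624 = 1.536%.
Real GDP in the next year = 9959 × (1 + 1.536/100) = 9959 × 1.01536 ≈ 10112 billion.

$10,112 billion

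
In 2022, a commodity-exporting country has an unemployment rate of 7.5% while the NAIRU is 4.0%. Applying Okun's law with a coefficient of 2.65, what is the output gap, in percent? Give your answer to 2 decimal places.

The unemployment gap is 7.5 - 4 = 3.5 percentage points.
Okun's law gives an output gap of -2.65 × 3.5 = -9.275%, i.e. 9.28% below potential.

-9.28%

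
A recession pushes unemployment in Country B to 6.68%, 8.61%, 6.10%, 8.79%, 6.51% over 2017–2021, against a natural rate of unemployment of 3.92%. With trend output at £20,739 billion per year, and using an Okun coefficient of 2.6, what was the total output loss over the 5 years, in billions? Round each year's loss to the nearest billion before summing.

Year 2017: gap = -2.6 × (6.68 - 3.92) = -7.176%, loss ≈ 20739 × 7.176/100 ≈ 1488.
Year 2018: gap = -2.6 × (8.61 - 3.92) = -12.194%, loss ≈ 20739 × 12.194/100 ≈ 2529.
Year 2019: gap = -2.6 × (6.1 - 3.92) = -5.668%, loss ≈ 20739 × 5.668/100 ≈ 1175.
Year 2020: gap = -2.6 × (8.79 - 3.92) = -12.662%, loss ≈ 20739 × 12.662/100 ≈ 2626.
Year 2021: gap = -2.6 × (6.51 - 3.92) = -6.734%, loss ≈ 20739 × 6.734/100 ≈ 1397.
Total lost output = 1488 + 2529 + 1175 + 2626 + 1397 = 9215 billion.

£9,215 billion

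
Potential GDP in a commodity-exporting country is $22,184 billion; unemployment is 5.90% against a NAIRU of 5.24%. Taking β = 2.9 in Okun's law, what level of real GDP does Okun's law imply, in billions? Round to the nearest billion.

Unemployment gap = 5.9 - 5.24 = 0.66 points, so the output gap is -2.9 × 0.66 = -1.914%.
Actual GDP = 22184 × (1 - 1.914/100) = 22184 × 0.98086 ≈ 21759 billion.

$21,759 billion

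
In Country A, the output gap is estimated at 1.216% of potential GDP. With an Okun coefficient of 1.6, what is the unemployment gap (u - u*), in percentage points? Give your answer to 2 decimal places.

Okun's law: output gap = -β × (u - u*), so u - u* = -(output gap)/β.
u - u* = -(1.216)/1.6 = -0.76 percentage points.

-0.76 percentage points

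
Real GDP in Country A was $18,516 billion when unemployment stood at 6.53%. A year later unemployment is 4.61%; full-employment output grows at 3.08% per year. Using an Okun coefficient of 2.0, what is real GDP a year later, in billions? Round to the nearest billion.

Δu = 4.61 - 6.53 = -1.92 points.
Okun's law (growth form): g_Y = g_Y* - β × Δu = 3.08 - 2.0 × (-1.92) = 3.08 + 3.84 = 6.92%.
Real GDP in the next year = 18516 × (1 + 6.92/100) = 18516 × 1.0692 ≈ 19797 billion.

$19,797 billion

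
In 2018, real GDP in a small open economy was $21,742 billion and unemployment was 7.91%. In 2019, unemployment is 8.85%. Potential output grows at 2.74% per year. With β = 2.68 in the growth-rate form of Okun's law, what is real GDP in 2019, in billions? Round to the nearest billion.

Δu = 8.85 - 7.91 = 0.94 points.
Okun's law (growth form): g_Y = g_Y* - β × Δu = 2.74 - 2.68 × (0.94) = 2.74 - 2.5192 = 0.2208%.
Real GDP in the next year = 21742 × (1 + 0.2208/100) = 21742 × 1.002208 ≈ 21790 billion.

$21,790 billion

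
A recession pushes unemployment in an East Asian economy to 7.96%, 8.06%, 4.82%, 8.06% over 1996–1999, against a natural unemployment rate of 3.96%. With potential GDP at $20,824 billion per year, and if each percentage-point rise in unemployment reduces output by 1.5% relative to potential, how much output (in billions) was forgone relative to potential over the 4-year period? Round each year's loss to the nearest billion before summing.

$4,080 billion

Year 1996: gap = -1.5 × (7.96 - 3.96) = -6%, loss ≈ 20824 × 6/100 ≈ 1249.
Year 1997: gap = -1.5 × (8.06 - 3.96) = -6.15%, loss ≈ 20824 × 6.15/100 ≈ 1281.
Year 1998: gap = -1.5 × (4.82 - 3.96) = -1.29%, loss ≈ 20824 × 1.29/100 ≈ 269.
Year 1999: gap = -1.5 × (8.06 - 3.96) = -6.15%, loss ≈ 20824 × 6.15/100 ≈ 1281.
Total lost output = 1249 + 1281 + 269 + 1281 = 4080 billion.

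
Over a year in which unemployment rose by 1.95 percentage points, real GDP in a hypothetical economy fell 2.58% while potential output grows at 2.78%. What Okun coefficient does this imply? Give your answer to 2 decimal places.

β ≈ 2.75

Growth form: g_Y = g_Y* - β × Δu, so β = (g_Y* - g_Y)/Δu.
β = (2.78 + 2.58)/1.95 = 5.36/1.95 = 2.75.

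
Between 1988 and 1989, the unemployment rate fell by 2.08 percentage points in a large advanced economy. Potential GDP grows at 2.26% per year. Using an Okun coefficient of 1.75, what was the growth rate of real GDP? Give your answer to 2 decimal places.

Growth-rate Okun's law: g_Y = g_Y* - β × Δu.
g_Y = 2.26 - 1.75 × (-2.08) = 2.26 + 3.64 = 5.9%, i.e. 5.90% to 2 d.p.

5.90%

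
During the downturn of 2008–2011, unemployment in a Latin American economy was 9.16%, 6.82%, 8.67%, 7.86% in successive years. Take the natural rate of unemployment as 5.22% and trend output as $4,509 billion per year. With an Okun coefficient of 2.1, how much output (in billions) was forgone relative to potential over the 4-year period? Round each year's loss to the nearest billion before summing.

Year 2008: gap = -2.1 × (9.16 - 5.22) = -8.274%, loss ≈ 4509 × 8.274/100 ≈ 373.
Year 2009: gap = -2.1 × (6.82 - 5.22) = -3.36%, loss ≈ 4509 × 3.36/100 ≈ 152.
Year 2010: gap = -2.1 × (8.67 - 5.22) = -7.245%, loss ≈ 4509 × 7.245/100 ≈ 327.
Year 2011: gap = -2.1 × (7.86 - 5.22) = -5.544%, loss ≈ 4509 × 5.544/100 ≈ 250.
Total lost output = 373 + 152 + 327 + 250 = 1102 billion.

$1,102 billion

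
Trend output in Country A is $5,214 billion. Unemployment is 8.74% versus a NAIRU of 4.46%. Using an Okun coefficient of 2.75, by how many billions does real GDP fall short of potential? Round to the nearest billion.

Output gap = -2.75 × (8.74 - 4.46) = -2.75 × 4.28 = -11.77%.
Actual GDP ≈ 5214 × 0.8823 ≈ 4600 billion, so the shortfall is 5214 - 4600 = 614 billion.

$614 billion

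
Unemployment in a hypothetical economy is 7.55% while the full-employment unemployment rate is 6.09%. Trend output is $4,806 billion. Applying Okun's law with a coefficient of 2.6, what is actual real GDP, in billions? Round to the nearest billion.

$4,624 billion

Unemployment gap = 7.55 - 6.09 = 1.46 points, so the output gap is -2.6 × 1.46 = -3.796%.
Actual GDP = 4806 × (1 - 3.796/100) = 4806 × 0.96204 ≈ 4624 billion.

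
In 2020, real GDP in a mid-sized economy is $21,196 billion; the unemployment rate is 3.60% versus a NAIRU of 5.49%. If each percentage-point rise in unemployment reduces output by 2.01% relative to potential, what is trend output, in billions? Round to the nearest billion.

Unemployment gap = 3.6 - 5.49 = -1.89 points, so output gap = -2.01 × (-1.89) = 3.7989%.
Since Y = Y* × (1 + gap/100), Y* = 21196/1.037989 ≈ 20420 billion.

$20,420 billion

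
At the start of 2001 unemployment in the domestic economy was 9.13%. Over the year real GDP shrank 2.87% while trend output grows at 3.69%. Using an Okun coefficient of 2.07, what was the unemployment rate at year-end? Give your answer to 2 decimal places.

Growth-rate Okun's law: g_Y = g_Y* - β × Δu, so Δu = (g_Y* - g_Y)/β.
Δu = (3.69 + 2.87)/2.07 = 6.56/2.07 = 3.17 percentage points.
Year-end unemployment = 9.13 + 3.17 = 12.30%.

12.30%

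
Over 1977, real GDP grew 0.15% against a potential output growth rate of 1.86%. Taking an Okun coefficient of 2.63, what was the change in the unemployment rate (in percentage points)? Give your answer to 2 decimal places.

0.65 percentage points

Growth-rate Okun's law: g_Y = g_Y* - β × Δu, so Δu = (g_Y* - g_Y)/β.
Δu = (1.86 - 0.15)/2.63 = 1.71/2.63 = 0.65 percentage points.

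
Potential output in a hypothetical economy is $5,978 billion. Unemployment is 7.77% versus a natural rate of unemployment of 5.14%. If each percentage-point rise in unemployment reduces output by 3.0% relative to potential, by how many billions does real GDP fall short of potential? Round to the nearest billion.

$472 billion

Output gap = -3.0 × (7.77 - 5.14) = -3 × 2.63 = -7.89%.
Actual GDP ≈ 5978 × 0.9211 ≈ 5506 billion, so the shortfall is 5978 - 5506 = 472 billion.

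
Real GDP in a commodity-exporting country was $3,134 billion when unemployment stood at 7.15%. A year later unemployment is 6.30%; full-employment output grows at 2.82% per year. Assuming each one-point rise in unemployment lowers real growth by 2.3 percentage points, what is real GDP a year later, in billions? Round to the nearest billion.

Δu = 6.3 - 7.15 = -0.85 points.
Okun's law (growth form): g_Y = g_Y* - β × Δu = 2.82 - 2.3 × (-0.85) = 2.82 + 1.955 = 4.775%.
Real GDP in the next year = 3134 × (1 + 4.775/100) = 3134 × 1.04775 ≈ 3284 billion.

$3,284 billion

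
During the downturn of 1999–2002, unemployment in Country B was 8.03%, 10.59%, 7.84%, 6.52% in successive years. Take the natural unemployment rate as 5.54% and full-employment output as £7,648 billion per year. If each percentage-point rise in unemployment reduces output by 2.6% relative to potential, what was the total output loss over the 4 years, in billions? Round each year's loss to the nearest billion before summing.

Year 1999: gap = -2.6 × (8.03 - 5.54) = -6.474%, loss ≈ 7648 × 6.474/100 ≈ 495.
Year 2000: gap = -2.6 × (10.59 - 5.54) = -13.13%, loss ≈ 7648 × 13.13/100 ≈ 1004.
Year 2001: gap = -2.6 × (7.84 - 5.54) = -5.98%, loss ≈ 7648 × 5.98/100 ≈ 457.
Year 2002: gap = -2.6 × (6.52 - 5.54) = -2.548%, loss ≈ 7648 × 2.548/100 ≈ 195.
Total lost output = 495 + 1004 + 457 + 195 = 2151 billion.

£2,151 billion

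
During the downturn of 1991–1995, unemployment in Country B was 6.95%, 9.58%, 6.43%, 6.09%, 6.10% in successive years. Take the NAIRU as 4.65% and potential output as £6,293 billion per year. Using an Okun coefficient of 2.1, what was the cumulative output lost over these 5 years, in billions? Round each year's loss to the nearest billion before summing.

Year 1991: gap = -2.1 × (6.95 - 4.65) = -4.83%, loss ≈ 6293 × 4.83/100 ≈ 304.
Year 1992: gap = -2.1 × (9.58 - 4.65) = -10.353%, loss ≈ 6293 × 10.353/100 ≈ 652.
Year 1993: gap = -2.1 × (6.43 - 4.65) = -3.738%, loss ≈ 6293 × 3.738/100 ≈ 235.
Year 1994: gap = -2.1 × (6.09 - 4.65) = -3.024%, loss ≈ 6293 × 3.024/100 ≈ 190.
Year 1995: gap = -2.1 × (6.1 - 4.65) = -3.045%, loss ≈ 6293 × 3.045/100 ≈ 192.
Total lost output = 304 + 652 + 235 + 190 + 192 = 1573 billion.

£1,573 billion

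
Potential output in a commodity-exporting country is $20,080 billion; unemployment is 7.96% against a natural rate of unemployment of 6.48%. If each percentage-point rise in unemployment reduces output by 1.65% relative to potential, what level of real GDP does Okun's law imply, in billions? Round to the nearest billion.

$19,590 billion

Unemployment gap = 7.96 - 6.48 = 1.48 points, so the output gap is -1.65 × 1.48 = -2.442%.
Actual GDP = 20080 × (1 - 2.442/100) = 20080 × 0.97558 ≈ 19590 billion.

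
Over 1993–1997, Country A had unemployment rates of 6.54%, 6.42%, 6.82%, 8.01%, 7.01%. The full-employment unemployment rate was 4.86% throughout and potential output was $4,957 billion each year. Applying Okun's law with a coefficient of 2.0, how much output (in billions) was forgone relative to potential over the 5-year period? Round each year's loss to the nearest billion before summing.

Year 1993: gap = -2.0 × (6.54 - 4.86) = -3.36%, loss ≈ 4957 × 3.36/100 ≈ 167.
Year 1994: gap = -2.0 × (6.42 - 4.86) = -3.12%, loss ≈ 4957 × 3.12/100 ≈ 155.
Year 1995: gap = -2.0 × (6.82 - 4.86) = -3.92%, loss ≈ 4957 × 3.92/100 ≈ 194.
Year 1996: gap = -2.0 × (8.01 - 4.86) = -6.3%, loss ≈ 4957 × 6.3/100 ≈ 312.
Year 1997: gap = -2.0 × (7.01 - 4.86) = -4.3%, loss ≈ 4957 × 4.3/100 ≈ 213.
Total lost output = 167 + 155 + 194 + 312 + 213 = 1041 billion.

$1,041 billion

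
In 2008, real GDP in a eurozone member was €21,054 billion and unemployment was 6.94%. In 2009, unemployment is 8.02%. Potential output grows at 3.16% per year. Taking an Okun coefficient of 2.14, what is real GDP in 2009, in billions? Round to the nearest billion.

Δu = 8.02 - 6.94 = 1.08 points.
Okun's law (growth form): g_Y = g_Y* - β × Δu = 3.16 - 2.14 × (1.08) = 3.16 - 2.3112 = 0.8488%.
Real GDP in the next year = 21054 × (1 + 0.8488/100) = 21054 × 1.008488 ≈ 21233 billion.

€21,233 billion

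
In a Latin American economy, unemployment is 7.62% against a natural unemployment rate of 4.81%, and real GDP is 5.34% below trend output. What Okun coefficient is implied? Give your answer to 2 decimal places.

β ≈ 1.90

Okun's law: output gap = -β × (u - u*).
-5.34 = -β × (7.62 - 4.81) = -β × 2.81, so β = 5.34/2.81 = 1.90.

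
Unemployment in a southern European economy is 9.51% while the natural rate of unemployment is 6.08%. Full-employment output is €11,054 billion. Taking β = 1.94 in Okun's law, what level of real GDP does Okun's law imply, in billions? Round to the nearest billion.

Unemployment gap = 9.51 - 6.08 = 3.43 points, so the output gap is -1.94 × 3.43 = -6.6542%.
Actual GDP = 11054 × (1 - 6.6542/100) = 11054 × 0.933458 ≈ 10318 billion.

€10,318 billion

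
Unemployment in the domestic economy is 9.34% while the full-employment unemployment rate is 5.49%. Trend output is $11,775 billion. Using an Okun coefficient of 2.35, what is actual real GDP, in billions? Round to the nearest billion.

Unemployment gap = 9.34 - 5.49 = 3.85 points, so the output gap is -2.35 × 3.85 = -9.0475%.
Actual GDP = 11775 × (1 - 9.0475/100) = 11775 × 0.909525 ≈ 10710 billion.

$10,710 billion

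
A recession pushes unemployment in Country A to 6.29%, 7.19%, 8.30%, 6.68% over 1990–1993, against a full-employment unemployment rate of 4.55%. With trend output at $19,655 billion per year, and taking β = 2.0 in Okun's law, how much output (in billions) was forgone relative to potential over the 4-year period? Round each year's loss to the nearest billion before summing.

$4,033 billion

Year 1990: gap = -2.0 × (6.29 - 4.55) = -3.48%, loss ≈ 19655 × 3.48/100 ≈ 684.
Year 1991: gap = -2.0 × (7.19 - 4.55) = -5.28%, loss ≈ 19655 × 5.28/100 ≈ 1038.
Year 1992: gap = -2.0 × (8.3 - 4.55) = -7.5%, loss ≈ 19655 × 7.5/100 ≈ 1474.
Year 1993: gap = -2.0 × (6.68 - 4.55) = -4.26%, loss ≈ 19655 × 4.26/100 ≈ 837.
Total lost output = 684 + 1038 + 1474 + 837 = 4033 billion.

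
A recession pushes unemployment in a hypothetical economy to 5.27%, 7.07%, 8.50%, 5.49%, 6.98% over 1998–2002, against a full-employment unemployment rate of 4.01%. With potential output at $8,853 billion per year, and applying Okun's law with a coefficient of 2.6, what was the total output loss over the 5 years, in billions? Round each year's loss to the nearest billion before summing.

Year 1998: gap = -2.6 × (5.27 - 4.01) = -3.276%, loss ≈ 8853 × 3.276/100 ≈ 290.
Year 1999: gap = -2.6 × (7.07 - 4.01) = -7.956%, loss ≈ 8853 × 7.956/100 ≈ 704.
Year 2000: gap = -2.6 × (8.5 - 4.01) = -11.674%, loss ≈ 8853 × 11.674/100 ≈ 1033.
Year 2001: gap = -2.6 × (5.49 - 4.01) = -3.848%, loss ≈ 8853 × 3.848/100 ≈ 341.
Year 2002: gap = -2.6 × (6.98 - 4.01) = -7.722%, loss ≈ 8853 × 7.722/100 ≈ 684.
Total lost output = 290 + 704 + 1033 + 341 + 684 = 3052 billion.

$3,052 billion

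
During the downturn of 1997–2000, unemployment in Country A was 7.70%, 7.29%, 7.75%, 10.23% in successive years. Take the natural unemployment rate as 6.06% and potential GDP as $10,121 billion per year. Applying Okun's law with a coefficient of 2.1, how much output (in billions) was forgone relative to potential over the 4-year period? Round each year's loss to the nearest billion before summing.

Year 1997: gap = -2.1 × (7.7 - 6.06) = -3.444%, loss ≈ 10121 × 3.444/100 ≈ 349.
Year 1998: gap = -2.1 × (7.29 - 6.06) = -2.583%, loss ≈ 10121 × 2.583/100 ≈ 261.
Year 1999: gap = -2.1 × (7.75 - 6.06) = -3.549%, loss ≈ 10121 × 3.549/100 ≈ 359.
Year 2000: gap = -2.1 × (10.23 - 6.06) = -8.757%, loss ≈ 10121 × 8.757/100 ≈ 886.
Total lost output = 349 + 261 + 359 + 886 = 1855 billion.

$1,855 billion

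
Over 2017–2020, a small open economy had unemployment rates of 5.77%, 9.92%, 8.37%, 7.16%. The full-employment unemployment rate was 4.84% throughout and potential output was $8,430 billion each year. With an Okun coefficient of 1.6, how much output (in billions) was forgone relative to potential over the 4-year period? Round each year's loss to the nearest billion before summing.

Year 2017: gap = -1.6 × (5.77 - 4.84) = -1.488%, loss ≈ 8430 × 1.488/100 ≈ 125.
Year 2018: gap = -1.6 × (9.92 - 4.84) = -8.128%, loss ≈ 8430 × 8.128/100 ≈ 685.
Year 2019: gap = -1.6 × (8.37 - 4.84) = -5.648%, loss ≈ 8430 × 5.648/100 ≈ 476.
Year 2020: gap = -1.6 × (7.16 - 4.84) = -3.712%, loss ≈ 8430 × 3.712/100 ≈ 313.
Total lost output = 125 + 685 + 476 + 313 = 1599 billion.

$1,599 billion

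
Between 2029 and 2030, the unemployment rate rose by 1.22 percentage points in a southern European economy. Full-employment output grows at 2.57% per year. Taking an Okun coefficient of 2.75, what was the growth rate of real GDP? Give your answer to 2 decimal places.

Growth-rate Okun's law: g_Y = g_Y* - β × Δu.
g_Y = 2.57 - 2.75 × (1.22) = 2.57 - 3.355 = -0.785%, i.e. -0.79% to 2 d.p.

-0.79%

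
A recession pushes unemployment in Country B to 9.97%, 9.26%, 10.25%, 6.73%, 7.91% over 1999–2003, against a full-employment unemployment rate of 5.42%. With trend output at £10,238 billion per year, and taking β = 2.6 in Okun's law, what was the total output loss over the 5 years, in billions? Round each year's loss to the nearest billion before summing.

£4,531 billion

Year 1999: gap = -2.6 × (9.97 - 5.42) = -11.83%, loss ≈ 10238 × 11.83/100 ≈ 1211.
Year 2000: gap = -2.6 × (9.26 - 5.42) = -9.984%, loss ≈ 10238 × 9.984/100 ≈ 1022.
Year 2001: gap = -2.6 × (10.25 - 5.42) = -12.558%, loss ≈ 10238 × 12.558/100 ≈ 1286.
Year 2002: gap = -2.6 × (6.73 - 5.42) = -3.406%, loss ≈ 10238 × 3.406/100 ≈ 349.
Year 2003: gap = -2.6 × (7.91 - 5.42) = -6.474%, loss ≈ 10238 × 6.474/100 ≈ 663.
Total lost output = 1211 + 1022 + 1286 + 349 + 663 = 4531 billion.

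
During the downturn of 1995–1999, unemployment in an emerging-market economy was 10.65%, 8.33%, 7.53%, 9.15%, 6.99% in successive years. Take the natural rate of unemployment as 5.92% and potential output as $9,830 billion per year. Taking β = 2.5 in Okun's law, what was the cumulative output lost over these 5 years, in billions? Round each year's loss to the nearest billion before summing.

$3,207 billion

Year 1995: gap = -2.5 × (10.65 - 5.92) = -11.825%, loss ≈ 9830 × 11.825/100 ≈ 1162.
Year 1996: gap = -2.5 × (8.33 - 5.92) = -6.025%, loss ≈ 9830 × 6.025/100 ≈ 592.
Year 1997: gap = -2.5 × (7.53 - 5.92) = -4.025%, loss ≈ 9830 × 4.025/100 ≈ 396.
Year 1998: gap = -2.5 × (9.15 - 5.92) = -8.075%, loss ≈ 9830 × 8.075/100 ≈ 794.
Year 1999: gap = -2.5 × (6.99 - 5.92) = -2.675%, loss ≈ 9830 × 2.675/100 ≈ 263.
Total lost output = 1162 + 592 + 396 + 794 + 263 = 3207 billion.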